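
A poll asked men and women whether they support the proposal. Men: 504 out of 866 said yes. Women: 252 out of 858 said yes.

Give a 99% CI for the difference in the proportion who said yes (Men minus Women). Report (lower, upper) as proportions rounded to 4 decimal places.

p̂₁ = 504/866 = 0.5820 and p̂₂ = 252/858 = 0.2937.
SE₁ = √(p̂₁(1−p̂₁)/n₁) = √(0.5820·0.4180/866) = 0.01676; SE₂ = √(0.2937·0.7063/858) = 0.01555.
Independent samples: SE of the difference = √(SE₁² + SE₂²) = √(0.0002808976 + 0.0002418025) = 0.02286.
z* for 99% confidence is 2.576, so the margin of error is 2.576 × 0.02286 = 0.05889.
Point estimate p̂₁ − p̂₂ = 0.5820 − 0.2937 = 0.2883.
0.2883 ± 0.05889 → (0.2294, 0.3472).

(0.2294, 0.3472)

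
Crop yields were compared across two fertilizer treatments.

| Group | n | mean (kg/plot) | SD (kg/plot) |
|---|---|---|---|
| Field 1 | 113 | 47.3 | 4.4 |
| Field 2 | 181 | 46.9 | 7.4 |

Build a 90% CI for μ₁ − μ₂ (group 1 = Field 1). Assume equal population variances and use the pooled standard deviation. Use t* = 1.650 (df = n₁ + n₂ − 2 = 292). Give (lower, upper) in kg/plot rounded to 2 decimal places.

(-0.87, 1.67)

s_p = √[((n₁−1)s₁² + (n₂−1)s₂²)/(n₁+n₂−2)] = √[(112·4.4² + 180·7.4²)/292] = 6.4173.
SE = 6.4173·√(1/113 + 1/181) = 0.7694.
With t* = 1.650, margin = 1.650 × 0.7694 = 1.2695.
x̄₁ − x̄₂ = 47.3 − 46.9 = 0.4000; interval 0.4000 ± 1.2695 = (-0.87, 1.67).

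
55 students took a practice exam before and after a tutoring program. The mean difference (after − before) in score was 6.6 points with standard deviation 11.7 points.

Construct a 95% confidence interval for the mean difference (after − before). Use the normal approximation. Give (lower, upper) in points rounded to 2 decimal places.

This is a matched-pairs design, so SE = s_d/√n = 11.7/√55 = 1.5776.
Margin = 1.960 × 1.5776 = 3.0921; the interval is 6.6 ± 3.0921 = (3.51, 9.69).

(3.51, 9.69)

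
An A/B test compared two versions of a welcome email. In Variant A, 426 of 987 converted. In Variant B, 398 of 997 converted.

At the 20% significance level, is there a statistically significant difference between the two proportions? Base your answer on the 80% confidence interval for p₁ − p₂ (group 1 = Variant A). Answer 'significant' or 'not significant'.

significant

Sample proportions: 426/987 = 0.4316, 398/997 = 0.3992.
Each SE is √(p̂(1−p̂)/n): √(0.4316·0.5684/987) = 0.01577 and √(0.3992·0.6008/997) = 0.01551.
SE(p̂₁ − p̂₂) = √(SE₁² + SE₂²) = √(0.0002486929 + 0.0002405601) = 0.02212, since the two samples are independent.
At 80% confidence z* = 1.282; margin = 1.282 × 0.02212 = 0.02836.
The difference is 0.4316 − 0.3992 = 0.0324, so the interval is 0.0324 ± 0.02836 = (0.00404, 0.06076).
The interval (0.00404, 0.06076) does not contain 0, so the difference is significant.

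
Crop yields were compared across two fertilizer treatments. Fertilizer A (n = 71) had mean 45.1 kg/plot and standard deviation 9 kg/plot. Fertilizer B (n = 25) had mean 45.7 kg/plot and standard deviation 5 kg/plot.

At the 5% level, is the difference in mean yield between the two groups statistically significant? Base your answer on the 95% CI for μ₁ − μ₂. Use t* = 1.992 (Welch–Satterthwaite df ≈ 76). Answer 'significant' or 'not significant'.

not significant

Per-group SEs: s₁/√n₁ = 9/√71 = 1.0681, s₂/√n₂ = 5/√25 = 1.0000.
Unpooled SE of the difference: √(1.14083761 + 1.0) = 1.4632.
Margin of error = t* · SE = 1.992 × 1.4632 = 2.9147.
x̄₁ − x̄₂ = 45.1 − 45.7 = -0.6000.
CI: -0.6000 ± 2.9147 = (-3.5147, 2.3147).
The interval (-3.5147, 2.3147) contains 0, so the difference is not significant.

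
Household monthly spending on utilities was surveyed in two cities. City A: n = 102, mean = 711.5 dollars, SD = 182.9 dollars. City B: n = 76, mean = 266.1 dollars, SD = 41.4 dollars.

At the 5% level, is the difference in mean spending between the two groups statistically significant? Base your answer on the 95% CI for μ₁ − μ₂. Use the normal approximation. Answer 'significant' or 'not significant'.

significant

Per-group SEs: s₁/√n₁ = 182.9/√102 = 18.1098, s₂/√n₂ = 41.4/√76 = 4.7489.
Unpooled SE of the difference: √(327.96485604 + 22.55205121) = 18.7221.
Margin of error = z* · SE = 1.960 × 18.7221 = 36.6953.
x̄₁ − x̄₂ = 711.5 − 266.1 = 445.4000.
CI: 445.4000 ± 36.6953 = (408.7047, 482.0953).
The interval (408.7047, 482.0953) does not contain 0, so the difference is significant.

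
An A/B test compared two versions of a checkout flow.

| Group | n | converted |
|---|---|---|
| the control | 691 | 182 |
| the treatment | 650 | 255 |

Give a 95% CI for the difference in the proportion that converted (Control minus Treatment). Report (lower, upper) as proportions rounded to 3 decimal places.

(-0.179, -0.079)

p̂₁ = 182/691 = 0.2634 and p̂₂ = 255/650 = 0.3923.
SE₁ = √(p̂₁(1−p̂₁)/n₁) = √(0.2634·0.7366/691) = 0.01676; SE₂ = √(0.3923·0.6077/650) = 0.01915.
Independent samples: SE of the difference = √(SE₁² + SE₂²) = √(0.0002808976 + 0.0003667225) = 0.02545.
z* for 95% confidence is 1.960, so the margin of error is 1.960 × 0.02545 = 0.04988.
Point estimate p̂₁ − p̂₂ = 0.2634 − 0.3923 = -0.1289.
-0.1289 ± 0.04988 → (-0.179, -0.079).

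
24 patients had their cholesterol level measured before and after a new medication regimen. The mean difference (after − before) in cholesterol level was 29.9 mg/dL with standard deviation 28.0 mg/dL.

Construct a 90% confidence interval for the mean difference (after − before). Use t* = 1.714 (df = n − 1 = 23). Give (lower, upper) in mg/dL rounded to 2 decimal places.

This is a matched-pairs design, so SE = s_d/√n = 28.0/√24 = 5.7155.
Margin = 1.714 × 5.7155 = 9.7964; the interval is 29.9 ± 9.7964 = (20.10, 39.70).

(20.10, 39.70)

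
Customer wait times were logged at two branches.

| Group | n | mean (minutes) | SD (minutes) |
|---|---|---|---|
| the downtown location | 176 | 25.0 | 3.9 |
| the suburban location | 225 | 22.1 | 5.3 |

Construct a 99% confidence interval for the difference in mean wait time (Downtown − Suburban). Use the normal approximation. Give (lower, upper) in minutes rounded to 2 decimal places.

Standard errors of each mean: 3.9/√176 = 0.2940 and 5.3/√225 = 0.3533.
SE(x̄₁ − x̄₂) = √(0.2940² + 0.3533²) = 0.4596 for independent samples with unequal variances.
With z* = 2.576, the margin is 2.576 × 0.4596 = 1.1839.
x̄₁ − x̄₂ = 25.0 − 22.1 = 2.9000; the interval is 2.9000 ± 1.1839 = (1.72, 4.08).

(1.72, 4.08)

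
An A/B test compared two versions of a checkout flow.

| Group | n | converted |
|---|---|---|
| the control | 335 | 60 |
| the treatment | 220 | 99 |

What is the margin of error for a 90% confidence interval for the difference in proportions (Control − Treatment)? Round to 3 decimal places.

Sample proportions: 60/335 = 0.1791, 99/220 = 0.4500.
Each SE is √(p̂(1−p̂)/n): √(0.1791·0.8209/335) = 0.02095 and √(0.4500·0.5500/220) = 0.03354.
SE(p̂₁ − p̂₂) = √(SE₁² + SE₂²) = √(0.0004389025 + 0.0011249316) = 0.03955, since the two samples are independent.
At 90% confidence z* = 1.645; margin = 1.645 × 0.03955 = 0.06506.

0.065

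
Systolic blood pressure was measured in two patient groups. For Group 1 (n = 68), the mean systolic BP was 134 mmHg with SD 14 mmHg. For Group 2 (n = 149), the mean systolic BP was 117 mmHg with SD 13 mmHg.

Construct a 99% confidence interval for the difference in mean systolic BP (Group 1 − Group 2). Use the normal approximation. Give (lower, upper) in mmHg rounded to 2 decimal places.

SE₁ = s₁/√n₁ = 14/√68 = 1.6977; SE₂ = 13/√149 = 1.0650.
Independent samples, unequal variances: SE_diff = √(SE₁² + SE₂²) = √(2.88218529 + 1.134225) = 2.0041.
z* = 2.576, so margin of error = 2.576 × 2.0041 = 5.1626.
Difference in means = 134 − 117 = 17.0000.
17.0000 ± 5.1626 → (11.84, 22.16).

(11.84, 22.16)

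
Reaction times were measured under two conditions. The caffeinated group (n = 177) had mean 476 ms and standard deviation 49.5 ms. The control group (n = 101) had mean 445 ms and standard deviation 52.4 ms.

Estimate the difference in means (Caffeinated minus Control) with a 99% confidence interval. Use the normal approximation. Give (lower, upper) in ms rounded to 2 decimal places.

(14.50, 47.50)

SE₁ = s₁/√n₁ = 49.5/√177 = 3.7206; SE₂ = 52.4/√101 = 5.2140.
Independent samples, unequal variances: SE_diff = √(SE₁² + SE₂²) = √(13.84286436 + 27.185796) = 6.4054.
z* = 2.576, so margin of error = 2.576 × 6.4054 = 16.5003.
Difference in means = 476 − 445 = 31.0000.
31.0000 ± 16.5003 → (14.50, 47.50).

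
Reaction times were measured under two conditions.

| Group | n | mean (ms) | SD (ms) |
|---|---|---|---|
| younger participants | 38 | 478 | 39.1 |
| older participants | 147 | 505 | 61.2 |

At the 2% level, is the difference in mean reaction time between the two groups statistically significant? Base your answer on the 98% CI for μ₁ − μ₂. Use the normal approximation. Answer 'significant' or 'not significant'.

significant

Per-group SEs: s₁/√n₁ = 39.1/√38 = 6.3429, s₂/√n₂ = 61.2/√147 = 5.0477.
Unpooled SE of the difference: √(40.23238041 + 25.47927529) = 8.1063.
Margin of error = z* · SE = 2.326 × 8.1063 = 18.8553.
x̄₁ − x̄₂ = 478 − 505 = -27.0000.
CI: -27.0000 ± 18.8553 = (-45.8553, -8.1447).
The interval (-45.8553, -8.1447) does not contain 0, so the difference is significant.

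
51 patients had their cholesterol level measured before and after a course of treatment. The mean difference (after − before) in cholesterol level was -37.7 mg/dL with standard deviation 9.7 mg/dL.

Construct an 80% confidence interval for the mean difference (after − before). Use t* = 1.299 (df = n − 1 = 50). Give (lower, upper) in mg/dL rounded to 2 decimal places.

This is a matched-pairs design, so SE = s_d/√n = 9.7/√51 = 1.3583.
Margin = 1.299 × 1.3583 = 1.7644; the interval is -37.7 ± 1.7644 = (-39.46, -35.94).

(-39.46, -35.94)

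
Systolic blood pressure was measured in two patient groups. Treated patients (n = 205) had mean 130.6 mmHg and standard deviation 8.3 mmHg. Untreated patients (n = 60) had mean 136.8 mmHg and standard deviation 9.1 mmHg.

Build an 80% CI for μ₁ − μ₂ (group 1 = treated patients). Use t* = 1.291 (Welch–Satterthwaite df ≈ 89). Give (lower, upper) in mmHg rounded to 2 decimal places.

(-7.89, -4.51)

Per-group SEs: s₁/√n₁ = 8.3/√205 = 0.5797, s₂/√n₂ = 9.1/√60 = 1.1748.
Unpooled SE of the difference: √(0.33605209 + 1.38015504) = 1.3100.
Margin of error = t* · SE = 1.291 × 1.3100 = 1.6912.
x̄₁ − x̄₂ = 130.6 − 136.8 = -6.2000.
CI: -6.2000 ± 1.6912 = (-7.89, -4.51).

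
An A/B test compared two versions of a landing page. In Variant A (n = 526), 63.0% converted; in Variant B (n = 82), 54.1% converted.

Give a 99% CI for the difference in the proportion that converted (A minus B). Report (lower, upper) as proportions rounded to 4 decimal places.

SE₁ = √(p̂₁(1−p̂₁)/n₁) = √(0.6300·0.3700/526) = 0.02105; SE₂ = √(0.5410·0.4590/82) = 0.05503.
Independent samples: SE of the difference = √(SE₁² + SE₂²) = √(0.0004431025 + 0.0030283009) = 0.05892.
z* for 99% confidence is 2.576, so the margin of error is 2.576 × 0.05892 = 0.15178.
Point estimate p̂₁ − p̂₂ = 0.6300 − 0.5410 = 0.0890.
0.0890 ± 0.15178 → (-0.0628, 0.2408).

(-0.0628, 0.2408)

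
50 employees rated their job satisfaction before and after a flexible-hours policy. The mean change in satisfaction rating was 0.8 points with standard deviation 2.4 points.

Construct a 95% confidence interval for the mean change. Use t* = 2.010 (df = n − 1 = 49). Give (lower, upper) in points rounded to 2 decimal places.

This is a matched-pairs design, so SE = s_d/√n = 2.4/√50 = 0.3394.
Margin = 2.010 × 0.3394 = 0.6822; the interval is 0.8 ± 0.6822 = (0.12, 1.48).

(0.12, 1.48)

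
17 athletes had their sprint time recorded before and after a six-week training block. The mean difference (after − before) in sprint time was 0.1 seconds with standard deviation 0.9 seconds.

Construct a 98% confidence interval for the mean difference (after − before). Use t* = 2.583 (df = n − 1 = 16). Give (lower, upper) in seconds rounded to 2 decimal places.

(-0.46, 0.66)

This is a matched-pairs design, so SE = s_d/√n = 0.9/√17 = 0.2183.
Margin = 2.583 × 0.2183 = 0.5639; the interval is 0.1 ± 0.5639 = (-0.46, 0.66).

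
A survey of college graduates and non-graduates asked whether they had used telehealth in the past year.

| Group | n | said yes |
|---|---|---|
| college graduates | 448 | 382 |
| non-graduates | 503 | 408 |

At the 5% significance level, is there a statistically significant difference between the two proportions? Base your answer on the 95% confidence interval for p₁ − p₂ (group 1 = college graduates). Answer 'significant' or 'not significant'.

First, p̂₁ = 382/448 = 0.8527; p̂₂ = 408/503 = 0.8111.
The two standard errors are √(0.8527×0.1473/448) = 0.01674 and √(0.8111×0.1889/503) = 0.01745.
Because the samples are independent, SE_diff = √(0.01674² + 0.01745²) = 0.02418.
Using z* = 1.960 for 95%, ME = 1.960 × 0.02418 = 0.04739.
p̂₁ − p̂₂ = 0.0416; interval 0.0416 ± 0.04739 gives (-0.00579, 0.08899).
The interval (-0.00579, 0.08899) contains 0, so the difference is not significant.

not significant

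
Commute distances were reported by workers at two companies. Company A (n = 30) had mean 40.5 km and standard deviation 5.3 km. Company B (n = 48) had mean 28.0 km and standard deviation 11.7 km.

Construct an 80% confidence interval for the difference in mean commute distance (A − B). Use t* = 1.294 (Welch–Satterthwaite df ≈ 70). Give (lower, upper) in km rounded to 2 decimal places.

(9.98, 15.02)

Standard errors of each mean: 5.3/√30 = 0.9676 and 11.7/√48 = 1.6887.
SE(x̄₁ − x̄₂) = √(0.9676² + 1.6887²) = 1.9463 for independent samples with unequal variances.
With t* = 1.294, the margin is 1.294 × 1.9463 = 2.5185.
x̄₁ − x̄₂ = 40.5 − 28.0 = 12.5000; the interval is 12.5000 ± 2.5185 = (9.98, 15.02).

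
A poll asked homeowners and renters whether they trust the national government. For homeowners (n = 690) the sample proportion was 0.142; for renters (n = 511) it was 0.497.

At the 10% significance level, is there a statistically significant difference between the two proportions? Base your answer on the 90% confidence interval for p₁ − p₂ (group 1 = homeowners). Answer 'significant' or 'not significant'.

Each SE is √(p̂(1−p̂)/n): √(0.1420·0.8580/690) = 0.01329 and √(0.4970·0.5030/511) = 0.02212.
SE(p̂₁ − p̂₂) = √(SE₁² + SE₂²) = √(0.0001766241 + 0.0004892944) = 0.02581, since the two samples are independent.
At 90% confidence z* = 1.645; margin = 1.645 × 0.02581 = 0.04246.
The difference is 0.1420 − 0.4970 = -0.3550, so the interval is -0.3550 ± 0.04246 = (-0.39746, -0.31254).
The interval (-0.39746, -0.31254) does not contain 0, so the difference is significant.

significant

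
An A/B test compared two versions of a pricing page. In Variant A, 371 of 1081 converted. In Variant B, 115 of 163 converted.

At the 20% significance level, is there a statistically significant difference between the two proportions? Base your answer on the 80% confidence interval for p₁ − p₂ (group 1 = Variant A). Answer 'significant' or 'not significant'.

significant

Sample proportions: 371/1081 = 0.3432, 115/163 = 0.7055.
Each SE is √(p̂(1−p̂)/n): √(0.3432·0.6568/1081) = 0.01444 and √(0.7055·0.2945/163) = 0.03570.
SE(p̂₁ − p̂₂) = √(SE₁² + SE₂²) = √(0.0002085136 + 0.00127449) = 0.03851, since the two samples are independent.
At 80% confidence z* = 1.282; margin = 1.282 × 0.03851 = 0.04937.
The difference is 0.3432 − 0.7055 = -0.3623, so the interval is -0.3623 ± 0.04937 = (-0.41167, -0.31293).
The interval (-0.41167, -0.31293) does not contain 0, so the difference is significant.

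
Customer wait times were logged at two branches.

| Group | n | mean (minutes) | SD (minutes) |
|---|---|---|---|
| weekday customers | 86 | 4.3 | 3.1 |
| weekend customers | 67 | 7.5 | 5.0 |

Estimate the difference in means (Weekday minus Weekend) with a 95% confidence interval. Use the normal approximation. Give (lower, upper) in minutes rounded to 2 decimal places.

(-4.56, -1.84)

SE₁ = s₁/√n₁ = 3.1/√86 = 0.3343; SE₂ = 5.0/√67 = 0.6108.
Independent samples, unequal variances: SE_diff = √(SE₁² + SE₂²) = √(0.11175649 + 0.37307664) = 0.6963.
z* = 1.960, so margin of error = 1.960 × 0.6963 = 1.3647.
Difference in means = 4.3 − 7.5 = -3.2000.
-3.2000 ± 1.3647 → (-4.56, -1.84).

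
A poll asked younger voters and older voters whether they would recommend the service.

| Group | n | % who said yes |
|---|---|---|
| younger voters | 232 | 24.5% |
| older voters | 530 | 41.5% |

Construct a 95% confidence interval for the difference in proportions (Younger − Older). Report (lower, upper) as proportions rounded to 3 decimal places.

(-0.239, -0.101)

SE₁ = √(p̂₁(1−p̂₁)/n₁) = √(0.2450·0.7550/232) = 0.02824; SE₂ = √(0.4150·0.5850/530) = 0.02140.
Independent samples: SE of the difference = √(SE₁² + SE₂²) = √(0.0007974976 + 0.00045796) = 0.03543.
z* for 95% confidence is 1.960, so the margin of error is 1.960 × 0.03543 = 0.06944.
Point estimate p̂₁ − p̂₂ = 0.2450 − 0.4150 = -0.1700.
-0.1700 ± 0.06944 → (-0.239, -0.101).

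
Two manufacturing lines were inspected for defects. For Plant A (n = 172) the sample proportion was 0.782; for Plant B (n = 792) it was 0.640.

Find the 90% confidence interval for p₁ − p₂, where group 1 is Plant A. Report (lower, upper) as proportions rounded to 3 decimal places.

(0.083, 0.201)

Each SE is √(p̂(1−p̂)/n): √(0.7820·0.2180/172) = 0.03148 and √(0.6400·0.3600/792) = 0.01706.
SE(p̂₁ − p̂₂) = √(SE₁² + SE₂²) = √(0.0009909904 + 0.0002910436) = 0.03581, since the two samples are independent.
At 90% confidence z* = 1.645; margin = 1.645 × 0.03581 = 0.05891.
The difference is 0.7820 − 0.6400 = 0.1420, so the interval is 0.1420 ± 0.05891 = (0.083, 0.201).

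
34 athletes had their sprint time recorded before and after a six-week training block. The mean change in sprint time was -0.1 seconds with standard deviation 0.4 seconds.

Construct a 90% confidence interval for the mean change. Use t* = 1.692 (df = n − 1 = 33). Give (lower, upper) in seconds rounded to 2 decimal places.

(-0.22, 0.02)

Paired design: SE = s_d/√n = 0.4/√34 = 0.0686.
t* = 1.692; margin of error = 1.692 × 0.0686 = 0.1161.
-0.1 ± 0.1161 → (-0.22, 0.02).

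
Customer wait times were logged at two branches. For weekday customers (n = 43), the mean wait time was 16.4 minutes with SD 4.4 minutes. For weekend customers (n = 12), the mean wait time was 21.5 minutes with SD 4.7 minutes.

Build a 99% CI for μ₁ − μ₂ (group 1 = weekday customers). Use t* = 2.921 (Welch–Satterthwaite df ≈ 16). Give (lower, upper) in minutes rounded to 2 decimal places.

Per-group SEs: s₁/√n₁ = 4.4/√43 = 0.6710, s₂/√n₂ = 4.7/√12 = 1.3568.
Unpooled SE of the difference: √(0.450241 + 1.84090624) = 1.5137.
Margin of error = t* · SE = 2.921 × 1.5137 = 4.4215.
x̄₁ − x̄₂ = 16.4 − 21.5 = -5.1000.
CI: -5.1000 ± 4.4215 = (-9.52, -0.68).

(-9.52, -0.68)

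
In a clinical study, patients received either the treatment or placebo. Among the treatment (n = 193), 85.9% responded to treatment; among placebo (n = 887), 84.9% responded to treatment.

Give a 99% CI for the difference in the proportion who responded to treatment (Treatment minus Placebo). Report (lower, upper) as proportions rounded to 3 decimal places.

(-0.062, 0.082)

SE₁ = √(p̂₁(1−p̂₁)/n₁) = √(0.8590·0.1410/193) = 0.02505; SE₂ = √(0.8490·0.1510/887) = 0.01202.
Independent samples: SE of the difference = √(SE₁² + SE₂²) = √(0.0006275025 + 0.0001444804) = 0.02778.
z* for 99% confidence is 2.576, so the margin of error is 2.576 × 0.02778 = 0.07156.
Point estimate p̂₁ − p̂₂ = 0.8590 − 0.8490 = 0.0100.
0.0100 ± 0.07156 → (-0.062, 0.082).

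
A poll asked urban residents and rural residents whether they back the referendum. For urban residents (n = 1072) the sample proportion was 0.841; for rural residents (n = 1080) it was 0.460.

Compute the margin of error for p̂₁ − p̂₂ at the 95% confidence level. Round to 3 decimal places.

0.037

The two standard errors are √(0.8410×0.1590/1072) = 0.01117 and √(0.4600×0.5400/1080) = 0.01517.
Because the samples are independent, SE_diff = √(0.01117² + 0.01517²) = 0.01884.
Using z* = 1.960 for 95%, ME = 1.960 × 0.01884 = 0.03693.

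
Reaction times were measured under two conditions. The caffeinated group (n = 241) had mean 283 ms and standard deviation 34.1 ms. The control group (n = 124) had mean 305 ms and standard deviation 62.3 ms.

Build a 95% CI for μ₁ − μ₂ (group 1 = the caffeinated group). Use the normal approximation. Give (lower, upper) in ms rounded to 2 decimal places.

(-33.78, -10.22)

Standard errors of each mean: 34.1/√241 = 2.1966 and 62.3/√124 = 5.5947.
SE(x̄₁ − x̄₂) = √(2.1966² + 5.5947²) = 6.0105 for independent samples with unequal variances.
With z* = 1.960, the margin is 1.960 × 6.0105 = 11.7806.
x̄₁ − x̄₂ = 283 − 305 = -22.0000; the interval is -22.0000 ± 11.7806 = (-33.78, -10.22).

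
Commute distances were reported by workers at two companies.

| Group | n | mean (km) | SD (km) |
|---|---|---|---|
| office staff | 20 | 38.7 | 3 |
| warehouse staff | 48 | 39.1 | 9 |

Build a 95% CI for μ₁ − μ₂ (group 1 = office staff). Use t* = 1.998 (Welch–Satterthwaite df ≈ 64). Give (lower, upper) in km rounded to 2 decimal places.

Standard errors of each mean: 3/√20 = 0.6708 and 9/√48 = 1.2990.
SE(x̄₁ − x̄₂) = √(0.6708² + 1.2990²) = 1.4620 for independent samples with unequal variances.
With t* = 1.998, the margin is 1.998 × 1.4620 = 2.9211.
x̄₁ − x̄₂ = 38.7 − 39.1 = -0.4000; the interval is -0.4000 ± 2.9211 = (-3.32, 2.52).

(-3.32, 2.52)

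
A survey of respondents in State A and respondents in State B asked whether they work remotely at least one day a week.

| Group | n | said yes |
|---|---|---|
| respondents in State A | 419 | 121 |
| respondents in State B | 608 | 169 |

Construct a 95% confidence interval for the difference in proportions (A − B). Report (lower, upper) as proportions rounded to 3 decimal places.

p̂₁ = 121/419 = 0.2888 and p̂₂ = 169/608 = 0.2780.
SE₁ = √(p̂₁(1−p̂₁)/n₁) = √(0.2888·0.7112/419) = 0.02214; SE₂ = √(0.2780·0.7220/608) = 0.01817.
Independent samples: SE of the difference = √(SE₁² + SE₂²) = √(0.0004901796 + 0.0003301489) = 0.02864.
z* for 95% confidence is 1.960, so the margin of error is 1.960 × 0.02864 = 0.05613.
Point estimate p̂₁ − p̂₂ = 0.2888 − 0.2780 = 0.0108.
0.0108 ± 0.05613 → (-0.045, 0.067).

(-0.045, 0.067)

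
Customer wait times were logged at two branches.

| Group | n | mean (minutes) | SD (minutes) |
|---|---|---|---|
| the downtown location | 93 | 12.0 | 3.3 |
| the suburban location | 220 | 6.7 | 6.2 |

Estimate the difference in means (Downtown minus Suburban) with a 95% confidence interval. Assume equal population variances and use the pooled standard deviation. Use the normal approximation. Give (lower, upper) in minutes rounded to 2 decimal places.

(3.97, 6.63)

Pooled variance s_p² = [92·3.3² + 219·6.2²] / (93+220−2) = 30.2902, so s_p = 5.5037.
SE_diff = s_p·√(1/n₁ + 1/n₂) = 5.5037·√(1/93 + 1/220) = 0.6807.
z* = 1.960; margin = 1.960 × 0.6807 = 1.3342.
Difference = 12.0 − 6.7 = 5.3000.
5.3000 ± 1.3342 → (3.97, 6.63).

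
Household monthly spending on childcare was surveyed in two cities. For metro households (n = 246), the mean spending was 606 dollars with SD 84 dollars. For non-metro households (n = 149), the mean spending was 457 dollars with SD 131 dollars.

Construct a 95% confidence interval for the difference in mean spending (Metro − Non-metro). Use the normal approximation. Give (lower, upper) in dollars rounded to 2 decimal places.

(125.49, 172.51)

Per-group SEs: s₁/√n₁ = 84/√246 = 5.3556, s₂/√n₂ = 131/√149 = 10.7319.
Unpooled SE of the difference: √(28.68245136 + 115.17367761) = 11.9940.
Margin of error = z* · SE = 1.960 × 11.9940 = 23.5082.
x̄₁ − x̄₂ = 606 − 457 = 149.0000.
CI: 149.0000 ± 23.5082 = (125.49, 172.51).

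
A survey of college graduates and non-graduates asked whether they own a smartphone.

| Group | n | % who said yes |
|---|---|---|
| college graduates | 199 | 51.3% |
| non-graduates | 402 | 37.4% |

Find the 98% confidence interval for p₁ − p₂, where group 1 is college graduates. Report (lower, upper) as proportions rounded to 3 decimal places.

(0.039, 0.239)

SE₁ = √(p̂₁(1−p̂₁)/n₁) = √(0.5130·0.4870/199) = 0.03543; SE₂ = √(0.3740·0.6260/402) = 0.02413.
Independent samples: SE of the difference = √(SE₁² + SE₂²) = √(0.0012552849 + 0.0005822569) = 0.04287.
z* for 98% confidence is 2.326, so the margin of error is 2.326 × 0.04287 = 0.09972.
Point estimate p̂₁ − p̂₂ = 0.5130 − 0.3740 = 0.1390.
0.1390 ± 0.09972 → (0.039, 0.239).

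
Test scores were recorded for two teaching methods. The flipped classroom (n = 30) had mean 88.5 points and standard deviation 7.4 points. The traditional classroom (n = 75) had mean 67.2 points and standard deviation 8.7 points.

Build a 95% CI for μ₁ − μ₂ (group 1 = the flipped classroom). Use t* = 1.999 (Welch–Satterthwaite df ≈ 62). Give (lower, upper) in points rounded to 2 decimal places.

(17.93, 24.67)

SE₁ = s₁/√n₁ = 7.4/√30 = 1.3510; SE₂ = 8.7/√75 = 1.0046.
Independent samples, unequal variances: SE_diff = √(SE₁² + SE₂²) = √(1.825201 + 1.00922116) = 1.6836.
t* = 1.999, so margin of error = 1.999 × 1.6836 = 3.3655.
Difference in means = 88.5 − 67.2 = 21.3000.
21.3000 ± 3.3655 → (17.93, 24.67).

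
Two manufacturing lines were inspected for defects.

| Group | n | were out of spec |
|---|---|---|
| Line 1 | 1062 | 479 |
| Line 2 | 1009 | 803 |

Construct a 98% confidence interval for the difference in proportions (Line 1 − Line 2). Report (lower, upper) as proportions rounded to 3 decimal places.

(-0.391, -0.299)

First, p̂₁ = 479/1062 = 0.4510; p̂₂ = 803/1009 = 0.7958.
The two standard errors are √(0.4510×0.5490/1062) = 0.01527 and √(0.7958×0.2042/1009) = 0.01269.
Because the samples are independent, SE_diff = √(0.01527² + 0.01269²) = 0.01985.
Using z* = 2.326 for 98%, ME = 2.326 × 0.01985 = 0.04617.
p̂₁ − p̂₂ = -0.3448; interval -0.3448 ± 0.04617 gives (-0.391, -0.299).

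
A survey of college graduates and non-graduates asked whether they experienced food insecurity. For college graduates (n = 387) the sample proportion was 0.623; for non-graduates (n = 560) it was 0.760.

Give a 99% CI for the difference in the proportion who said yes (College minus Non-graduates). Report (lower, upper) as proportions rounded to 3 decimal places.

(-0.216, -0.058)

Each SE is √(p̂(1−p̂)/n): √(0.6230·0.3770/387) = 0.02464 and √(0.7600·0.2400/560) = 0.01805.
SE(p̂₁ − p̂₂) = √(SE₁² + SE₂²) = √(0.0006071296 + 0.0003258025) = 0.03054, since the two samples are independent.
At 99% confidence z* = 2.576; margin = 2.576 × 0.03054 = 0.07867.
The difference is 0.6230 − 0.7600 = -0.1370, so the interval is -0.1370 ± 0.07867 = (-0.216, -0.058).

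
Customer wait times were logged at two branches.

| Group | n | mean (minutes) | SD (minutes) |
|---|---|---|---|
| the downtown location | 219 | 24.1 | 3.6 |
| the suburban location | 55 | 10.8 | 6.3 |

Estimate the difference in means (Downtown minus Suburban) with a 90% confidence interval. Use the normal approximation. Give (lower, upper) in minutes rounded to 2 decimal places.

(11.85, 14.75)

Per-group SEs: s₁/√n₁ = 3.6/√219 = 0.2433, s₂/√n₂ = 6.3/√55 = 0.8495.
Unpooled SE of the difference: √(0.05919489 + 0.72165025) = 0.8837.
Margin of error = z* · SE = 1.645 × 0.8837 = 1.4537.
x̄₁ − x̄₂ = 24.1 − 10.8 = 13.3000.
CI: 13.3000 ± 1.4537 = (11.85, 14.75).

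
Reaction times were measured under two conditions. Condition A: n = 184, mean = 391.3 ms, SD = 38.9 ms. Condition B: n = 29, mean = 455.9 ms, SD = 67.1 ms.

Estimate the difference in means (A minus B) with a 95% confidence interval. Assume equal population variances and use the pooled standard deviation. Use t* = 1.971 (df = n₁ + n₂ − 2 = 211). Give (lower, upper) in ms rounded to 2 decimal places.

(-81.81, -47.39)

s_p = √[((n₁−1)s₁² + (n₂−1)s₂²)/(n₁+n₂−2)] = √[(183·38.9² + 28·67.1²)/211] = 43.7022.
SE = 43.7022·√(1/184 + 1/29) = 8.7314.
With t* = 1.971, margin = 1.971 × 8.7314 = 17.2096.
x̄₁ − x̄₂ = 391.3 − 455.9 = -64.6000; interval -64.6000 ± 17.2096 = (-81.81, -47.39).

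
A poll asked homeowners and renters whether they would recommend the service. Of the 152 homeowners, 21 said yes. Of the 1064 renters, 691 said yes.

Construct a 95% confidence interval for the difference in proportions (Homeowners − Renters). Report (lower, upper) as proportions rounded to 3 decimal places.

(-0.573, -0.449)

First, p̂₁ = 21/152 = 0.1382; p̂₂ = 691/1064 = 0.6494.
The two standard errors are √(0.1382×0.8618/152) = 0.02799 and √(0.6494×0.3506/1064) = 0.01463.
Because the samples are independent, SE_diff = √(0.02799² + 0.01463²) = 0.03158.
Using z* = 1.960 for 95%, ME = 1.960 × 0.03158 = 0.06190.
p̂₁ − p̂₂ = -0.5112; interval -0.5112 ± 0.06190 gives (-0.573, -0.449).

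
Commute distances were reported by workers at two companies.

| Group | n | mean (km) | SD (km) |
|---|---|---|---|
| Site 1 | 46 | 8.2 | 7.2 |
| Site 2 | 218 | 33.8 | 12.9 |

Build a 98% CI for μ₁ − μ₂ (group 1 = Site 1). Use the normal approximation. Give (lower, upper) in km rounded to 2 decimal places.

(-28.80, -22.40)

SE₁ = s₁/√n₁ = 7.2/√46 = 1.0616; SE₂ = 12.9/√218 = 0.8737.
Independent samples, unequal variances: SE_diff = √(SE₁² + SE₂²) = √(1.12699456 + 0.76335169) = 1.3749.
z* = 2.326, so margin of error = 2.326 × 1.3749 = 3.1980.
Difference in means = 8.2 − 33.8 = -25.6000.
-25.6000 ± 3.1980 → (-28.80, -22.40).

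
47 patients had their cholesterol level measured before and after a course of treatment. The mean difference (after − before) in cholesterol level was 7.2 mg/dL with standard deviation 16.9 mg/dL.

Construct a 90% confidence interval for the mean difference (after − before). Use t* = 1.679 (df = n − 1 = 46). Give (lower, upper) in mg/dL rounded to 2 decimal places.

This is a matched-pairs design, so SE = s_d/√n = 16.9/√47 = 2.4651.
Margin = 1.679 × 2.4651 = 4.1389; the interval is 7.2 ± 4.1389 = (3.06, 11.34).

(3.06, 11.34)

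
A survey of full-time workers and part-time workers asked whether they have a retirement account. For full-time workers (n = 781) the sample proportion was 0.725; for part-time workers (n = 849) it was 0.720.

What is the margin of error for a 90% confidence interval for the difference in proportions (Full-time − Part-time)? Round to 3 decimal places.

0.037

The two standard errors are √(0.7250×0.2750/781) = 0.01598 and √(0.7200×0.2800/849) = 0.01541.
Because the samples are independent, SE_diff = √(0.01598² + 0.01541²) = 0.02220.
Using z* = 1.645 for 90%, ME = 1.645 × 0.02220 = 0.03652.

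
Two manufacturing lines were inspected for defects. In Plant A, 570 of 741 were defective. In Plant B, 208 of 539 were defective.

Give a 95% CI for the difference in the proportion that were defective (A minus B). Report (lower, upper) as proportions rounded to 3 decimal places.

p̂₁ = 570/741 = 0.7692 and p̂₂ = 208/539 = 0.3859.
SE₁ = √(p̂₁(1−p̂₁)/n₁) = √(0.7692·0.2308/741) = 0.01548; SE₂ = √(0.3859·0.6141/539) = 0.02097.
Independent samples: SE of the difference = √(SE₁² + SE₂²) = √(0.0002396304 + 0.0004397409) = 0.02606.
z* for 95% confidence is 1.960, so the margin of error is 1.960 × 0.02606 = 0.05108.
Point estimate p̂₁ − p̂₂ = 0.7692 − 0.3859 = 0.3833.
0.3833 ± 0.05108 → (0.332, 0.434).

(0.332, 0.434)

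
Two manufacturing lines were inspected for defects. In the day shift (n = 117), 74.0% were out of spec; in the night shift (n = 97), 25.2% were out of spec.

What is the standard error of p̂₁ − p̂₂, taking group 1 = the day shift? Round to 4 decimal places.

The two standard errors are √(0.7400×0.2600/117) = 0.04055 and √(0.2520×0.7480/97) = 0.04408.
Because the samples are independent, SE_diff = √(0.04055² + 0.04408²) = 0.05989.

0.0599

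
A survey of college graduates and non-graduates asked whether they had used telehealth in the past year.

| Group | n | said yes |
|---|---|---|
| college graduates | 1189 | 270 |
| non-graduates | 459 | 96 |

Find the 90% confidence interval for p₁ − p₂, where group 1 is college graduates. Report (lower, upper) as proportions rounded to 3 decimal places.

(-0.019, 0.055)

Sample proportions: 270/1189 = 0.2271, 96/459 = 0.2092.
Each SE is √(p̂(1−p̂)/n): √(0.2271·0.7729/1189) = 0.01215 and √(0.2092·0.7908/459) = 0.01898.
SE(p̂₁ − p̂₂) = √(SE₁² + SE₂²) = √(0.0001476225 + 0.0003602404) = 0.02254, since the two samples are independent.
At 90% confidence z* = 1.645; margin = 1.645 × 0.02254 = 0.03708.
The difference is 0.2271 − 0.2092 = 0.0179, so the interval is 0.0179 ± 0.03708 = (-0.019, 0.055).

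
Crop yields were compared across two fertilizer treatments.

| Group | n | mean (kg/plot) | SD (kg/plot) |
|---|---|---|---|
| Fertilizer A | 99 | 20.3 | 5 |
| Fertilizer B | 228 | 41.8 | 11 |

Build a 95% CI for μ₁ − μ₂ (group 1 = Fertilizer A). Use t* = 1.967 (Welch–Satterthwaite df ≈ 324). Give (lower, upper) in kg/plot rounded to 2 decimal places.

SE₁ = s₁/√n₁ = 5/√99 = 0.5025; SE₂ = 11/√228 = 0.7285.
Independent samples, unequal variances: SE_diff = √(SE₁² + SE₂²) = √(0.25250625 + 0.53071225) = 0.8850.
t* = 1.967, so margin of error = 1.967 × 0.8850 = 1.7408.
Difference in means = 20.3 − 41.8 = -21.5000.
-21.5000 ± 1.7408 → (-23.24, -19.76).

(-23.24, -19.76)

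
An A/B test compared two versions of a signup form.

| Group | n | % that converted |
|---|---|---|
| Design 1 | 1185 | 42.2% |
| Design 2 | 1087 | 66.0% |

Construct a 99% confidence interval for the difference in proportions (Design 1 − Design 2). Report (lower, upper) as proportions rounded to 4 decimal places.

(-0.2903, -0.1857)

The two standard errors are √(0.4220×0.5780/1185) = 0.01435 and √(0.6600×0.3400/1087) = 0.01437.
Because the samples are independent, SE_diff = √(0.01435² + 0.01437²) = 0.02031.
Using z* = 2.576 for 99%, ME = 2.576 × 0.02031 = 0.05232.
p̂₁ − p̂₂ = -0.2380; interval -0.2380 ± 0.05232 gives (-0.2903, -0.1857).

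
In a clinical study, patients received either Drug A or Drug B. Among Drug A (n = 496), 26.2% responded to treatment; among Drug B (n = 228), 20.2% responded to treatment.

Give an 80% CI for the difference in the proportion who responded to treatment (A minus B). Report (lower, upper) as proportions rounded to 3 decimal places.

Each SE is √(p̂(1−p̂)/n): √(0.2620·0.7380/496) = 0.01974 and √(0.2020·0.7980/228) = 0.02659.
SE(p̂₁ − p̂₂) = √(SE₁² + SE₂²) = √(0.0003896676 + 0.0007070281) = 0.03312, since the two samples are independent.
At 80% confidence z* = 1.282; margin = 1.282 × 0.03312 = 0.04246.
The difference is 0.2620 − 0.2020 = 0.0600, so the interval is 0.0600 ± 0.04246 = (0.018, 0.102).

(0.018, 0.102)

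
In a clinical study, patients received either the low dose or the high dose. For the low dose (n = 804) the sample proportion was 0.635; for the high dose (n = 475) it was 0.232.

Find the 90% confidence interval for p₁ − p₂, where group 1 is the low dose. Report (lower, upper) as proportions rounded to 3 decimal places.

Each SE is √(p̂(1−p̂)/n): √(0.6350·0.3650/804) = 0.01698 and √(0.2320·0.7680/475) = 0.01937.
SE(p̂₁ − p̂₂) = √(SE₁² + SE₂²) = √(0.0002883204 + 0.0003751969) = 0.02576, since the two samples are independent.
At 90% confidence z* = 1.645; margin = 1.645 × 0.02576 = 0.04238.
The difference is 0.6350 − 0.2320 = 0.4030, so the interval is 0.4030 ± 0.04238 = (0.361, 0.445).

(0.361, 0.445)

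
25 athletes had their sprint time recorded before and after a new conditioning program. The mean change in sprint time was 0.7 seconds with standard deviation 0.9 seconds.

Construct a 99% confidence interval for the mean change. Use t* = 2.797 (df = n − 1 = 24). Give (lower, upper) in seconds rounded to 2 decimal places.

(0.20, 1.20)

Paired design: SE = s_d/√n = 0.9/√25 = 0.1800.
t* = 2.797; margin of error = 2.797 × 0.1800 = 0.5035.
0.7 ± 0.5035 → (0.20, 1.20).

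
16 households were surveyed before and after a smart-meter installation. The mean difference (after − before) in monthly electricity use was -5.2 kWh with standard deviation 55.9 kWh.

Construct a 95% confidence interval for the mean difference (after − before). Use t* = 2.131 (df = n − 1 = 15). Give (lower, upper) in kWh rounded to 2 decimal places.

(-34.98, 24.58)

Paired design: SE = s_d/√n = 55.9/√16 = 13.9750.
t* = 2.131; margin of error = 2.131 × 13.9750 = 29.7807.
-5.2 ± 29.7807 → (-34.98, 24.58).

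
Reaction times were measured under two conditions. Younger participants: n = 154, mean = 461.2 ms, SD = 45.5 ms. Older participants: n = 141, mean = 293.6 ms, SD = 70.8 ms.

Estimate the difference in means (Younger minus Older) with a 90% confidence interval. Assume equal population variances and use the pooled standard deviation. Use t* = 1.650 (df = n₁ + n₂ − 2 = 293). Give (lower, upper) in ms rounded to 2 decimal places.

(156.26, 178.94)

Pooled variance s_p² = [153·45.5² + 140·70.8²] / (154+141−2) = 3476.1701, so s_p = 58.9591.
SE_diff = s_p·√(1/n₁ + 1/n₂) = 58.9591·√(1/154 + 1/141) = 6.8721.
t* = 1.650; margin = 1.650 × 6.8721 = 11.3390.
Difference = 461.2 − 293.6 = 167.6000.
167.6000 ± 11.3390 → (156.26, 178.94).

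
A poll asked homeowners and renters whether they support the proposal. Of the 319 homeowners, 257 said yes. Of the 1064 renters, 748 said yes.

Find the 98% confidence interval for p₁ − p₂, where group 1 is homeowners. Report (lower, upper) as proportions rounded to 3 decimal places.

(0.042, 0.164)

First, p̂₁ = 257/319 = 0.8056; p̂₂ = 748/1064 = 0.7030.
The two standard errors are √(0.8056×0.1944/319) = 0.02216 and √(0.7030×0.2970/1064) = 0.01401.
Because the samples are independent, SE_diff = √(0.02216² + 0.01401²) = 0.02622.
Using z* = 2.326 for 98%, ME = 2.326 × 0.02622 = 0.06099.
p̂₁ − p̂₂ = 0.1026; interval 0.1026 ± 0.06099 gives (0.042, 0.164).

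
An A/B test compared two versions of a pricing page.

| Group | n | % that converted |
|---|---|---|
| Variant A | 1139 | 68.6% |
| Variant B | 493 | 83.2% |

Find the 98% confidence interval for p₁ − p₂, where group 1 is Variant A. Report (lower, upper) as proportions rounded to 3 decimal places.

Each SE is √(p̂(1−p̂)/n): √(0.6860·0.3140/1139) = 0.01375 and √(0.8320·0.1680/493) = 0.01684.
SE(p̂₁ − p̂₂) = √(SE₁² + SE₂²) = √(0.0001890625 + 0.0002835856) = 0.02174, since the two samples are independent.
At 98% confidence z* = 2.326; margin = 2.326 × 0.02174 = 0.05057.
The difference is 0.6860 − 0.8320 = -0.1460, so the interval is -0.1460 ± 0.05057 = (-0.197, -0.095).

(-0.197, -0.095)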